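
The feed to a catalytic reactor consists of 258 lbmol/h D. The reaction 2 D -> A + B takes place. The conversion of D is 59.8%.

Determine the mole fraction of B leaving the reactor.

D reacted = 0.598 × 258 = 154.3 lbmol/h; ν_D = −2, so ξ = 154.3/2 = 77.14 lbmol/h.
Outlet amounts (n = n₀ + ν ξ):
  D: 258 − 2(77.14) = 103.7
  A: 0 + 1(77.14) = 77.14
  B: 0 + 1(77.14) = 77.14
Total out = 258 lbmol/h; y_B = 77.14 / 258 = 0.299.

0.299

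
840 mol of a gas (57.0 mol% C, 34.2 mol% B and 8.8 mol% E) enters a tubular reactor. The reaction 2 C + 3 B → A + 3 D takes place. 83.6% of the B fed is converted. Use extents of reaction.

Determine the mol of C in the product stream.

319 mol

B reacted = 0.836 × 287.3 = 240.2 mol; ν_B = −3, so ξ = 240.2/3 = 80.06 mol.
Outlet amounts (n = n₀ + ν ξ):
  C: 478.8 − 2(80.06) = 318.7
  B: 287.3 − 3(80.06) = 47.11
  A: 0 + 1(80.06) = 80.06
  D: 0 + 3(80.06) = 240.2
  E: 73.92 (inert)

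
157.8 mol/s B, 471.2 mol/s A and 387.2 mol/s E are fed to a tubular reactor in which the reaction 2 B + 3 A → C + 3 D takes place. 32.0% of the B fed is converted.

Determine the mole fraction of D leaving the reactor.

0.0764

B reacted = 0.32 × 157.8 = 50.5 mol/s; ν_B = −2, so ξ = 50.5/2 = 25.25 mol/s.
Outlet amounts (n = n₀ + ν ξ):
  B: 157.8 − 2(25.25) = 107.3
  A: 471.2 − 3(25.25) = 395.5
  C: 0 + 1(25.25) = 25.25
  D: 0 + 3(25.25) = 75.74
  E: 387.2 (inert)
Total out = 991 mol/s; y_D = 75.74 / 991 = 0.07644.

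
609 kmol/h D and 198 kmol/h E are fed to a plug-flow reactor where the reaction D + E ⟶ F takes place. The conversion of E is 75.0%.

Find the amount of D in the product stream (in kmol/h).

460 kmol/h

E reacted = 0.75 × 198 = 148.5 kmol/h; ν_E = −1, so ξ = 148.5/1 = 148.5 kmol/h.
Outlet amounts (n = n₀ + ν ξ):
  D: 609 − 1(148.5) = 460.5
  E: 198 − 1(148.5) = 49.5
  F: 0 + 1(148.5) = 148.5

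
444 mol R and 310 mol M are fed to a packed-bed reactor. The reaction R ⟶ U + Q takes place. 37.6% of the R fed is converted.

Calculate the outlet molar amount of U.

167 mol

R reacted = 0.376 × 444 = 166.9 mol; ν_R = −1, so ξ = 166.9/1 = 166.9 mol.
Outlet amounts (n = n₀ + ν ξ):
  R: 444 − 1(166.9) = 277.1
  U: 0 + 1(166.9) = 166.9
  Q: 0 + 1(166.9) = 166.9
  M: 310 (inert)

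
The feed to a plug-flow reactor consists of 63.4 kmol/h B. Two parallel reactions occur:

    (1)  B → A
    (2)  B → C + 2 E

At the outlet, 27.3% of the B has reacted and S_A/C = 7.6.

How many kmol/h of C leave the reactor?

2.01 kmol/h

Conversion of B: B consumed = 0.273 × 63.4 = 17.31 kmol/h = 1ξ₁ + 1ξ₂.
Selectivity: 1ξ₁ / (1ξ₂) = 7.6 → ξ₁ = 7.6 ξ₂.
Substitute: (1·7.6 + 1) ξ₂ = 17.31 → ξ₂ = 2.013 kmol/h, ξ₁ = 15.3 kmol/h.
Outlet amounts (n = n₀ + Σ ν·ξ):
  B: 63.4 − 1(15.3) − 1(2.013) = 46.09
  A: 0 + 1(15.3) = 15.3
  C: 0 + 1(2.013) = 2.013
  E: 0 + 2(2.013) = 4.025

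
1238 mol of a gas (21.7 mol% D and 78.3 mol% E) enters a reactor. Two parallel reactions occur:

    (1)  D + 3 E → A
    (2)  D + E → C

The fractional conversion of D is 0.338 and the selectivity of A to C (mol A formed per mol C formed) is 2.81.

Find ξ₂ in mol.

Conversion of D: D consumed = 0.338 × 268.6 = 90.8 mol = 1ξ₁ + 1ξ₂.
Selectivity: 1ξ₁ / (1ξ₂) = 2.81 → ξ₁ = 2.81 ξ₂.
Substitute: (1·2.81 + 1) ξ₂ = 90.8 → ξ₂ = 23.83 mol, ξ₁ = 66.97 mol.
Outlet amounts (n = n₀ + Σ ν·ξ):
  D: 268.6 − 1(66.97) − 1(23.83) = 177.8
  E: 969.4 − 3(66.97) − 1(23.83) = 744.6
  A: 0 + 1(66.97) = 66.97
  C: 0 + 1(23.83) = 23.83

ξ₂ = 23.8 mol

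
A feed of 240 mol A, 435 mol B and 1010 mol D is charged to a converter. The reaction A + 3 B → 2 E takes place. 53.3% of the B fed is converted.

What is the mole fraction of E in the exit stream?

0.101

B reacted = 0.533 × 435 = 231.9 mol; ν_B = −3, so ξ = 231.9/3 = 77.29 mol.
Outlet amounts (n = n₀ + ν ξ):
  A: 240 − 1(77.29) = 162.7
  B: 435 − 3(77.29) = 203.1
  E: 0 + 2(77.29) = 154.6
  D: 1010 (inert)
Total out = 1530 mol; y_E = 154.6 / 1530 = 0.101.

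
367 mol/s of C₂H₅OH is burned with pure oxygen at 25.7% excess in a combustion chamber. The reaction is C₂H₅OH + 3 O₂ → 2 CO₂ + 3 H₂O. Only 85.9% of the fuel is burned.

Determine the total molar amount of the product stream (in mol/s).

Stoichiometric O₂ = 3 × 367 = 1101 mol/s; O₂ fed = 1101 × 1.257 = 1384 mol/s.
Fuel reacted = 0.859 × 367 → ξ = 315.3 mol/s.
Outlet (n = n₀ + ν ξ):
  C₂H₅OH: 367 − 1(315.3) = 51.75
  O₂: 1384 − 3(315.3) = 438.2
  CO₂: 0 + 2(315.3) = 630.5
  H₂O: 0 + 3(315.3) = 945.8
Total out = 51.75 + 438.2 + 630.5 + 945.8 = 2066 mol/s.

2070 mol/s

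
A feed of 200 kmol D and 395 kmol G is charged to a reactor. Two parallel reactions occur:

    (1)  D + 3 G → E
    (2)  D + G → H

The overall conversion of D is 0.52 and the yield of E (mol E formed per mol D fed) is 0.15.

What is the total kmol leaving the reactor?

431 kmol

Yield of E: 1ξ₁ / 200 = 0.15 → ξ₁ = 30 kmol.
Conversion of D: 1ξ₁ + 1ξ₂ = 0.52 × 200 = 104 → ξ₂ = 74 kmol.
Outlet amounts (n = n₀ + Σ ν·ξ):
  D: 200 − 1(30) − 1(74) = 96
  G: 395 − 3(30) − 1(74) = 231
  E: 0 + 1(30) = 30
  H: 0 + 1(74) = 74
Total out = 96 + 231 + 30 + 74 = 431 kmol.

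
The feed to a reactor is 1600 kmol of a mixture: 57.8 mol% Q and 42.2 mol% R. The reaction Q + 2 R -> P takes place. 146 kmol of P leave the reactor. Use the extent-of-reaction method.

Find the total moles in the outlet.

1310 kmol

For P: n = n₀ + 1ξ → 146 = 0 + 1ξ, giving ξ = 146 kmol.
Outlet amounts (n = n₀ + ν ξ):
  Q: 924.8 − 1(146) = 778.8
  R: 675.2 − 2(146) = 383.2
  P: 0 + 1(146) = 146
Total out = 778.8 + 383.2 + 146 = 1308 kmol.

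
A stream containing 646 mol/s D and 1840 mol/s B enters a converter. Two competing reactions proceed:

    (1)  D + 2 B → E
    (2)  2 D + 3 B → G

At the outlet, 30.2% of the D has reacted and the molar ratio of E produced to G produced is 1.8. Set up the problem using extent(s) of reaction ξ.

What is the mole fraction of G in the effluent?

0.0245

Conversion of D: D consumed = 0.302 × 646 = 195.1 mol/s = 1ξ₁ + 2ξ₂.
Selectivity: 1ξ₁ / (1ξ₂) = 1.8 → ξ₁ = 1.8 ξ₂.
Substitute: (1·1.8 + 2) ξ₂ = 195.1 → ξ₂ = 51.34 mol/s, ξ₁ = 92.41 mol/s.
Outlet amounts (n = n₀ + Σ ν·ξ):
  D: 646 − 1(92.41) − 2(51.34) = 450.9
  B: 1840 − 2(92.41) − 3(51.34) = 1501
  E: 0 + 1(92.41) = 92.41
  G: 0 + 1(51.34) = 51.34
Total out = 2096 mol/s; y_G = 51.34 / 2096 = 0.0245.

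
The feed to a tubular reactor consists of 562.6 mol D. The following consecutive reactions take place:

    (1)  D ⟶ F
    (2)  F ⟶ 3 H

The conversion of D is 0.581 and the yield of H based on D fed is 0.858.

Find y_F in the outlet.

0.188

Conversion of D: D consumed = 1ξ₁ = 0.581 × 562.6 → ξ₁ = 326.9 mol.
Yield of H: 3ξ₂ / 562.6 = 0.858 → ξ₂ = 160.9 mol.
Outlet amounts (n = n₀ + Σ ν·ξ):
  D: 562.6 − 1(326.9) = 235.7
  F: 0 + 1(326.9) − 1(160.9) = 166
  H: 0 + 3(160.9) = 482.7
Total out = 884.4 mol; y_F = 166 / 884.4 = 0.1877.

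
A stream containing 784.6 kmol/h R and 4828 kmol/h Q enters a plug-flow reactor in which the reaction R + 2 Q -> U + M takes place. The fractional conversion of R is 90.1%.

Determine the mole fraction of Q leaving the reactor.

R reacted = 0.901 × 784.6 = 706.9 kmol/h; ν_R = −1, so ξ = 706.9/1 = 706.9 kmol/h.
Outlet amounts (n = n₀ + ν ξ):
  R: 784.6 − 1(706.9) = 77.68
  Q: 4828 − 2(706.9) = 3414
  U: 0 + 1(706.9) = 706.9
  M: 0 + 1(706.9) = 706.9
Total out = 4906 kmol/h; y_Q = 3414 / 4906 = 0.696.

0.696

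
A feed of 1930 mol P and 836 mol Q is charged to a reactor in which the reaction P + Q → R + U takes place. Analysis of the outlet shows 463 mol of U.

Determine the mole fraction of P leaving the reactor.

0.53

For U: n = n₀ + 1ξ → 463 = 0 + 1ξ, giving ξ = 463 mol.
Outlet amounts (n = n₀ + ν ξ):
  P: 1930 − 1(463) = 1467
  Q: 836 − 1(463) = 373
  R: 0 + 1(463) = 463
  U: 0 + 1(463) = 463
Total out = 2766 mol; y_P = 1467 / 2766 = 0.5304.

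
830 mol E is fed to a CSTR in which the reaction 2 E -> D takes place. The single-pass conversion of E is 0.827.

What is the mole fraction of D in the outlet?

0.705

E reacted = 0.827 × 830 = 686.4 mol; ν_E = −2, so ξ = 686.4/2 = 343.2 mol.
Outlet amounts (n = n₀ + ν ξ):
  E: 830 − 2(343.2) = 143.6
  D: 0 + 1(343.2) = 343.2
Total out = 486.8 mol; y_D = 343.2 / 486.8 = 0.705.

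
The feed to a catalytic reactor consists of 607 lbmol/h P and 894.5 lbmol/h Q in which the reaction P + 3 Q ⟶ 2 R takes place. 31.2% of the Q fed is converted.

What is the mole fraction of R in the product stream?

0.141

Q reacted = 0.312 × 894.5 = 279.1 lbmol/h; ν_Q = −3, so ξ = 279.1/3 = 93.03 lbmol/h.
Outlet amounts (n = n₀ + ν ξ):
  P: 607 − 1(93.03) = 514
  Q: 894.5 − 3(93.03) = 615.4
  R: 0 + 2(93.03) = 186.1
Total out = 1315 lbmol/h; y_R = 186.1 / 1315 = 0.1414.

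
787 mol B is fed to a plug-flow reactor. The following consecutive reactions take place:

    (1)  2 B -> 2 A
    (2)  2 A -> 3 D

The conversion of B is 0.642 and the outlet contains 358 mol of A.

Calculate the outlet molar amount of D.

221 mol

Conversion of B: B consumed = 2ξ₁ = 0.642 × 787 → ξ₁ = 252.6 mol.
A balance: n_A = 0 + 2ξ₁ − 2ξ₂ = 358 → ξ₂ = (2·252.6 − 358)/2 = 73.63 mol.
Outlet amounts (n = n₀ + Σ ν·ξ):
  B: 787 − 2(252.6) = 281.7
  A: 0 + 2(252.6) − 2(73.63) = 358
  D: 0 + 3(73.63) = 220.9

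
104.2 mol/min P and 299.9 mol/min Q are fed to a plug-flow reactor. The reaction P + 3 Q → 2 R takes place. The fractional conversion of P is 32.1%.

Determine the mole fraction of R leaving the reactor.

P reacted = 0.321 × 104.2 = 33.45 mol/min; ν_P = −1, so ξ = 33.45/1 = 33.45 mol/min.
Outlet amounts (n = n₀ + ν ξ):
  P: 104.2 − 1(33.45) = 70.75
  Q: 299.9 − 3(33.45) = 199.6
  R: 0 + 2(33.45) = 66.9
Total out = 337.2 mol/min; y_R = 66.9 / 337.2 = 0.1984.

0.198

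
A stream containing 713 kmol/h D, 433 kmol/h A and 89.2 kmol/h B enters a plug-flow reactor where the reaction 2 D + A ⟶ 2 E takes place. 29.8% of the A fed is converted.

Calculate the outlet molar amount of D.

A reacted = 0.298 × 433 = 129 kmol/h; ν_A = −1, so ξ = 129/1 = 129 kmol/h.
Outlet amounts (n = n₀ + ν ξ):
  D: 713 − 2(129) = 454.9
  A: 433 − 1(129) = 304
  E: 0 + 2(129) = 258.1
  B: 89.2 (inert)

455 kmol/h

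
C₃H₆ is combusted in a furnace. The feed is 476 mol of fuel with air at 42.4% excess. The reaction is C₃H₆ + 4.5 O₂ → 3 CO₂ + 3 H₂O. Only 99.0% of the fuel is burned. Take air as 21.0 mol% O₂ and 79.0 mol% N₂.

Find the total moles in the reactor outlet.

Stoichiometric O₂ = 4.5 × 476 = 2142 mol; O₂ fed = 2142 × 1.424 = 3050 mol.
N₂ fed = 3050 × 79/21 = 11470 mol.
Fuel reacted = 0.99 × 476 → ξ = 471.2 mol.
Outlet (n = n₀ + ν ξ):
  C₃H₆: 476 − 1(471.2) = 4.76
  O₂: 3050 − 4.5(471.2) = 929.6
  N₂: 11470 (inert)
  CO₂: 0 + 3(471.2) = 1414
  H₂O: 0 + 3(471.2) = 1414
Total out = 4.76 + 929.6 + 11470 + 1414 + 1414 = 15240 mol.

15200 mol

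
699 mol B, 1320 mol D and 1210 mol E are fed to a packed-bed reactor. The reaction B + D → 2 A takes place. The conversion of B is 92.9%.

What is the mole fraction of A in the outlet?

0.402

B reacted = 0.929 × 699 = 649.4 mol; ν_B = −1, so ξ = 649.4/1 = 649.4 mol.
Outlet amounts (n = n₀ + ν ξ):
  B: 699 − 1(649.4) = 49.63
  D: 1320 − 1(649.4) = 670.6
  A: 0 + 2(649.4) = 1299
  E: 1210 (inert)
Total out = 3229 mol; y_A = 1299 / 3229 = 0.4022.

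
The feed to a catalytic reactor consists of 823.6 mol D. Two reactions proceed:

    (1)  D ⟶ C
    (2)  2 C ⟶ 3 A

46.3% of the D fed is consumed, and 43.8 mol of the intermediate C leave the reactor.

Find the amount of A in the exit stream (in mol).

506 mol

Conversion of D: D consumed = 1ξ₁ = 0.463 × 823.6 → ξ₁ = 381.3 mol.
C balance: n_C = 0 + 1ξ₁ − 2ξ₂ = 43.8 → ξ₂ = (1·381.3 − 43.8)/2 = 168.8 mol.
Outlet amounts (n = n₀ + Σ ν·ξ):
  D: 823.6 − 1(381.3) = 442.3
  C: 0 + 1(381.3) − 2(168.8) = 43.8
  A: 0 + 3(168.8) = 506.3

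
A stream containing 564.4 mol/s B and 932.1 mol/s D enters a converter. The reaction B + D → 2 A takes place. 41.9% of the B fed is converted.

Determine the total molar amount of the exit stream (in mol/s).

B reacted = 0.419 × 564.4 = 236.5 mol/s; ν_B = −1, so ξ = 236.5/1 = 236.5 mol/s.
Outlet amounts (n = n₀ + ν ξ):
  B: 564.4 − 1(236.5) = 327.9
  D: 932.1 − 1(236.5) = 695.6
  A: 0 + 2(236.5) = 473
Total out = 327.9 + 695.6 + 473 = 1496 mol/s.

1500 mol/s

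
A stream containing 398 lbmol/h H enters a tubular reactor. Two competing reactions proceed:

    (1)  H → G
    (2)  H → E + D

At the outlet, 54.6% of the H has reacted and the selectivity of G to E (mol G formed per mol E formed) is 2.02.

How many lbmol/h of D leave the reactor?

72 lbmol/h

Conversion of H: H consumed = 0.546 × 398 = 217.3 lbmol/h = 1ξ₁ + 1ξ₂.
Selectivity: 1ξ₁ / (1ξ₂) = 2.02 → ξ₁ = 2.02 ξ₂.
Substitute: (1·2.02 + 1) ξ₂ = 217.3 → ξ₂ = 71.96 lbmol/h, ξ₁ = 145.4 lbmol/h.
Outlet amounts (n = n₀ + Σ ν·ξ):
  H: 398 − 1(145.4) − 1(71.96) = 180.7
  G: 0 + 1(145.4) = 145.4
  E: 0 + 1(71.96) = 71.96
  D: 0 + 1(71.96) = 71.96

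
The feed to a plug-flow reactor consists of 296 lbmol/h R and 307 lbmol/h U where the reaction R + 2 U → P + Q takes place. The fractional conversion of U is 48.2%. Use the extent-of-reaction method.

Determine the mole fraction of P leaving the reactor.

0.14

U reacted = 0.482 × 307 = 148 lbmol/h; ν_U = −2, so ξ = 148/2 = 73.99 lbmol/h.
Outlet amounts (n = n₀ + ν ξ):
  R: 296 − 1(73.99) = 222
  U: 307 − 2(73.99) = 159
  P: 0 + 1(73.99) = 73.99
  Q: 0 + 1(73.99) = 73.99
Total out = 529 lbmol/h; y_P = 73.99 / 529 = 0.1399.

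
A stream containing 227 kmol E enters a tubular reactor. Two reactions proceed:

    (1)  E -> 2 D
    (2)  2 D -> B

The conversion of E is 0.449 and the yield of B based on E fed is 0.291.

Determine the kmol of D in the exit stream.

Conversion of E: E consumed = 1ξ₁ = 0.449 × 227 → ξ₁ = 101.9 kmol.
Yield of B: 1ξ₂ / 227 = 0.291 → ξ₂ = 66.06 kmol.
Outlet amounts (n = n₀ + Σ ν·ξ):
  E: 227 − 1(101.9) = 125.1
  D: 0 + 2(101.9) − 2(66.06) = 71.73
  B: 0 + 1(66.06) = 66.06

71.7 kmol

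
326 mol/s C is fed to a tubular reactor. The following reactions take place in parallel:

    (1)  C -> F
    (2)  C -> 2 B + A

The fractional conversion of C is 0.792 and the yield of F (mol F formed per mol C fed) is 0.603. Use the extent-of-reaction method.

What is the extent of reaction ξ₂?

ξ₂ = 61.6 mol/s

Yield of F: 1ξ₁ / 326 = 0.603 → ξ₁ = 196.6 mol/s.
Conversion of C: 1ξ₁ + 1ξ₂ = 0.792 × 326 = 258.2 → ξ₂ = 61.61 mol/s.
Outlet amounts (n = n₀ + Σ ν·ξ):
  C: 326 − 1(196.6) − 1(61.61) = 67.81
  F: 0 + 1(196.6) = 196.6
  B: 0 + 2(61.61) = 123.2
  A: 0 + 1(61.61) = 61.61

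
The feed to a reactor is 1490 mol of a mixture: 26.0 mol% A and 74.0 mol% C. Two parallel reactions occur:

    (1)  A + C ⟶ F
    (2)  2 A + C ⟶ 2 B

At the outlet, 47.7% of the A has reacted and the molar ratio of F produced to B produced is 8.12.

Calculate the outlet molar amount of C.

Conversion of A: A consumed = 0.477 × 387.4 = 184.8 mol = 1ξ₁ + 2ξ₂.
Selectivity: 1ξ₁ / (2ξ₂) = 8.12 → ξ₁ = 16.24 ξ₂.
Substitute: (1·16.24 + 2) ξ₂ = 184.8 → ξ₂ = 10.13 mol, ξ₁ = 164.5 mol.
Outlet amounts (n = n₀ + Σ ν·ξ):
  A: 387.4 − 1(164.5) − 2(10.13) = 202.6
  C: 1103 − 1(164.5) − 1(10.13) = 927.9
  F: 0 + 1(164.5) = 164.5
  B: 0 + 2(10.13) = 20.26

928 mol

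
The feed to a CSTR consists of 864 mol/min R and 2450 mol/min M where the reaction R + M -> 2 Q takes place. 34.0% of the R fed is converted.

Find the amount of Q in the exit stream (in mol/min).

R reacted = 0.34 × 864 = 293.8 mol/min; ν_R = −1, so ξ = 293.8/1 = 293.8 mol/min.
Outlet amounts (n = n₀ + ν ξ):
  R: 864 − 1(293.8) = 570.2
  M: 2450 − 1(293.8) = 2156
  Q: 0 + 2(293.8) = 587.5

588 mol/min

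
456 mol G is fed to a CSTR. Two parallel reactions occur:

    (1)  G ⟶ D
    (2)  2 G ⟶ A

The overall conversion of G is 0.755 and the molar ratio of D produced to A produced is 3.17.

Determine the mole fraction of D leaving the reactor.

Conversion of G: G consumed = 0.755 × 456 = 344.3 mol = 1ξ₁ + 2ξ₂.
Selectivity: 1ξ₁ / (1ξ₂) = 3.17 → ξ₁ = 3.17 ξ₂.
Substitute: (1·3.17 + 2) ξ₂ = 344.3 → ξ₂ = 66.59 mol, ξ₁ = 211.1 mol.
Outlet amounts (n = n₀ + Σ ν·ξ):
  G: 456 − 1(211.1) − 2(66.59) = 111.7
  D: 0 + 1(211.1) = 211.1
  A: 0 + 1(66.59) = 66.59
Total out = 389.4 mol; y_D = 211.1 / 389.4 = 0.5421.

0.542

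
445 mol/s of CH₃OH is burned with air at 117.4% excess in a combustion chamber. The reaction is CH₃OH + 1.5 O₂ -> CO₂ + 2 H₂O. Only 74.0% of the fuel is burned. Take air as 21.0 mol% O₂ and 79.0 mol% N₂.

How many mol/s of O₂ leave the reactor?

Stoichiometric O₂ = 1.5 × 445 = 667.5 mol/s; O₂ fed = 667.5 × 2.174 = 1451 mol/s.
N₂ fed = 1451 × 79/21 = 5459 mol/s.
Fuel reacted = 0.74 × 445 → ξ = 329.3 mol/s.
Outlet (n = n₀ + ν ξ):
  CH₃OH: 445 − 1(329.3) = 115.7
  O₂: 1451 − 1.5(329.3) = 957.2
  N₂: 5459 (inert)
  CO₂: 0 + 1(329.3) = 329.3
  H₂O: 0 + 2(329.3) = 658.6

957 mol/s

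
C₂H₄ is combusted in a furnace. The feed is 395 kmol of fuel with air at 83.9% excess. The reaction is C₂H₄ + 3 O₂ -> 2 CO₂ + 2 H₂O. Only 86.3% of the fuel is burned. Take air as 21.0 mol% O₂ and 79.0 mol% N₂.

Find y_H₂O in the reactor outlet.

Stoichiometric O₂ = 3 × 395 = 1185 kmol; O₂ fed = 1185 × 1.839 = 2179 kmol.
N₂ fed = 2179 × 79/21 = 8198 kmol.
Fuel reacted = 0.863 × 395 → ξ = 340.9 kmol.
Outlet (n = n₀ + ν ξ):
  C₂H₄: 395 − 1(340.9) = 54.12
  O₂: 2179 − 3(340.9) = 1157
  N₂: 8198 (inert)
  CO₂: 0 + 2(340.9) = 681.8
  H₂O: 0 + 2(340.9) = 681.8
Total out = 10770 kmol; y_H₂O = 681.8 / 10770 = 0.06329.

0.0633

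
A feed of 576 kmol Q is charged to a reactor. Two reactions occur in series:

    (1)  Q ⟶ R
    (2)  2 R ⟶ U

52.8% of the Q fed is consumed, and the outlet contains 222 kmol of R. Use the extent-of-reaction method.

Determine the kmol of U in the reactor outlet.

Conversion of Q: Q consumed = 1ξ₁ = 0.528 × 576 → ξ₁ = 304.1 kmol.
R balance: n_R = 0 + 1ξ₁ − 2ξ₂ = 222 → ξ₂ = (1·304.1 − 222)/2 = 41.06 kmol.
Outlet amounts (n = n₀ + Σ ν·ξ):
  Q: 576 − 1(304.1) = 271.9
  R: 0 + 1(304.1) − 2(41.06) = 222
  U: 0 + 1(41.06) = 41.06

41.1 kmol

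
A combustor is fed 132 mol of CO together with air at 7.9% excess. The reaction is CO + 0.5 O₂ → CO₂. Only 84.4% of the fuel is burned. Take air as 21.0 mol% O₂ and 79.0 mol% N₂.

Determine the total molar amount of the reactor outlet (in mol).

415 mol

Stoichiometric O₂ = 0.5 × 132 = 66 mol; O₂ fed = 66 × 1.079 = 71.21 mol.
N₂ fed = 71.21 × 79/21 = 267.9 mol.
Fuel reacted = 0.844 × 132 → ξ = 111.4 mol.
Outlet (n = n₀ + ν ξ):
  CO: 132 − 1(111.4) = 20.59
  O₂: 71.21 − 0.5(111.4) = 15.51
  N₂: 267.9 (inert)
  CO₂: 0 + 1(111.4) = 111.4
Total out = 20.59 + 15.51 + 267.9 + 111.4 = 415.4 mol.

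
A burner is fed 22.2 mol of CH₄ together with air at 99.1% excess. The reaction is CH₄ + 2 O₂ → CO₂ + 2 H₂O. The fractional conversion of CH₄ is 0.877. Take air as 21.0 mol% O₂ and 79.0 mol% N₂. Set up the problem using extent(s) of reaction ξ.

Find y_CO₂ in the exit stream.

Stoichiometric O₂ = 2 × 22.2 = 44.4 mol; O₂ fed = 44.4 × 1.991 = 88.4 mol.
N₂ fed = 88.4 × 79/21 = 332.6 mol.
Fuel reacted = 0.877 × 22.2 → ξ = 19.47 mol.
Outlet (n = n₀ + ν ξ):
  CH₄: 22.2 − 1(19.47) = 2.731
  O₂: 88.4 − 2(19.47) = 49.46
  N₂: 332.6 (inert)
  CO₂: 0 + 1(19.47) = 19.47
  H₂O: 0 + 2(19.47) = 38.94
Total out = 443.2 mol; y_CO₂ = 19.47 / 443.2 = 0.04393.

0.0439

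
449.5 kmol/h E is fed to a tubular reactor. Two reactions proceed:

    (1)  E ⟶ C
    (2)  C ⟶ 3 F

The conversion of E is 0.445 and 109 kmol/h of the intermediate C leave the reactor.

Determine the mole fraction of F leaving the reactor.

0.432

Conversion of E: E consumed = 1ξ₁ = 0.445 × 449.5 → ξ₁ = 200 kmol/h.
C balance: n_C = 0 + 1ξ₁ − 1ξ₂ = 109 → ξ₂ = (1·200 − 109)/1 = 91.03 kmol/h.
Outlet amounts (n = n₀ + Σ ν·ξ):
  E: 449.5 − 1(200) = 249.5
  C: 0 + 1(200) − 1(91.03) = 109
  F: 0 + 3(91.03) = 273.1
Total out = 631.6 kmol/h; y_F = 273.1 / 631.6 = 0.4324.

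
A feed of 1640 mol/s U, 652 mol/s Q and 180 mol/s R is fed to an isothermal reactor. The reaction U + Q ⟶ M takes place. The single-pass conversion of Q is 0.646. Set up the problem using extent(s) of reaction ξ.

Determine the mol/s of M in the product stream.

421 mol/s

Q reacted = 0.646 × 652 = 421.2 mol/s; ν_Q = −1, so ξ = 421.2/1 = 421.2 mol/s.
Outlet amounts (n = n₀ + ν ξ):
  U: 1640 − 1(421.2) = 1219
  Q: 652 − 1(421.2) = 230.8
  M: 0 + 1(421.2) = 421.2
  R: 180 (inert)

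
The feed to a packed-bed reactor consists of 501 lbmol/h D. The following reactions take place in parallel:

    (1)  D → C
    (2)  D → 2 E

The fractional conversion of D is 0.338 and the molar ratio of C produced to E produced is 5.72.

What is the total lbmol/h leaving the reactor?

515 lbmol/h

Conversion of D: D consumed = 0.338 × 501 = 169.3 lbmol/h = 1ξ₁ + 1ξ₂.
Selectivity: 1ξ₁ / (2ξ₂) = 5.72 → ξ₁ = 11.44 ξ₂.
Substitute: (1·11.44 + 1) ξ₂ = 169.3 → ξ₂ = 13.61 lbmol/h, ξ₁ = 155.7 lbmol/h.
Outlet amounts (n = n₀ + Σ ν·ξ):
  D: 501 − 1(155.7) − 1(13.61) = 331.7
  C: 0 + 1(155.7) = 155.7
  E: 0 + 2(13.61) = 27.22
Total out = 331.7 + 155.7 + 27.22 = 514.6 lbmol/h.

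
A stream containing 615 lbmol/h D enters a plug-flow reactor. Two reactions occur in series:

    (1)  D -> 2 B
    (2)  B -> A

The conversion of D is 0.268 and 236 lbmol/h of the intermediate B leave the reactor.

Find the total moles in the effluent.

Conversion of D: D consumed = 1ξ₁ = 0.268 × 615 → ξ₁ = 164.8 lbmol/h.
B balance: n_B = 0 + 2ξ₁ − 1ξ₂ = 236 → ξ₂ = (2·164.8 − 236)/1 = 93.64 lbmol/h.
Outlet amounts (n = n₀ + Σ ν·ξ):
  D: 615 − 1(164.8) = 450.2
  B: 0 + 2(164.8) − 1(93.64) = 236
  A: 0 + 1(93.64) = 93.64
Total out = 450.2 + 236 + 93.64 = 779.8 lbmol/h.

780 lbmol/h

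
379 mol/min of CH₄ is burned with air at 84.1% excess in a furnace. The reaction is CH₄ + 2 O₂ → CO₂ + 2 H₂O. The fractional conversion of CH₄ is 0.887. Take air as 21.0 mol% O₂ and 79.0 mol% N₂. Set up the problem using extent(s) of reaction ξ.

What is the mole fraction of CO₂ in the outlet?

Stoichiometric O₂ = 2 × 379 = 758 mol/min; O₂ fed = 758 × 1.841 = 1395 mol/min.
N₂ fed = 1395 × 79/21 = 5250 mol/min.
Fuel reacted = 0.887 × 379 → ξ = 336.2 mol/min.
Outlet (n = n₀ + ν ξ):
  CH₄: 379 − 1(336.2) = 42.83
  O₂: 1395 − 2(336.2) = 723.1
  N₂: 5250 (inert)
  CO₂: 0 + 1(336.2) = 336.2
  H₂O: 0 + 2(336.2) = 672.3
Total out = 7024 mol/min; y_CO₂ = 336.2 / 7024 = 0.04786.

0.0479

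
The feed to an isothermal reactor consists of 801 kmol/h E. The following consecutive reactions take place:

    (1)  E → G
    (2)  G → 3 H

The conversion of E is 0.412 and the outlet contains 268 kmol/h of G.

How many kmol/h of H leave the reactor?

Conversion of E: E consumed = 1ξ₁ = 0.412 × 801 → ξ₁ = 330 kmol/h.
G balance: n_G = 0 + 1ξ₁ − 1ξ₂ = 268 → ξ₂ = (1·330 − 268)/1 = 62.01 kmol/h.
Outlet amounts (n = n₀ + Σ ν·ξ):
  E: 801 − 1(330) = 471
  G: 0 + 1(330) − 1(62.01) = 268
  H: 0 + 3(62.01) = 186

186 kmol/h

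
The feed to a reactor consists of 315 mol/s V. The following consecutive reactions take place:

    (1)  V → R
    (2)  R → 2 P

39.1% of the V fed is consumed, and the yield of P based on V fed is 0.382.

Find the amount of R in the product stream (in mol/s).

63 mol/s

Conversion of V: V consumed = 1ξ₁ = 0.391 × 315 → ξ₁ = 123.2 mol/s.
Yield of P: 2ξ₂ / 315 = 0.382 → ξ₂ = 60.16 mol/s.
Outlet amounts (n = n₀ + Σ ν·ξ):
  V: 315 − 1(123.2) = 191.8
  R: 0 + 1(123.2) − 1(60.16) = 63
  P: 0 + 2(60.16) = 120.3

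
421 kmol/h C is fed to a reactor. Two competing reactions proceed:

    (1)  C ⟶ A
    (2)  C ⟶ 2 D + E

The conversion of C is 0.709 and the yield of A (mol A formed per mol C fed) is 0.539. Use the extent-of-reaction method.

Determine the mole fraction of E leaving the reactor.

Yield of A: 1ξ₁ / 421 = 0.539 → ξ₁ = 226.9 kmol/h.
Conversion of C: 1ξ₁ + 1ξ₂ = 0.709 × 421 = 298.5 → ξ₂ = 71.57 kmol/h.
Outlet amounts (n = n₀ + Σ ν·ξ):
  C: 421 − 1(226.9) − 1(71.57) = 122.5
  A: 0 + 1(226.9) = 226.9
  D: 0 + 2(71.57) = 143.1
  E: 0 + 1(71.57) = 71.57
Total out = 564.1 kmol/h; y_E = 71.57 / 564.1 = 0.1269.

0.127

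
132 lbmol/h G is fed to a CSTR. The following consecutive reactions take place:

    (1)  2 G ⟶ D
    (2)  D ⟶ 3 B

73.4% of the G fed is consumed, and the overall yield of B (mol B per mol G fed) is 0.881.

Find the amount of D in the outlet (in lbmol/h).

9.68 lbmol/h

Conversion of G: G consumed = 2ξ₁ = 0.734 × 132 → ξ₁ = 48.44 lbmol/h.
Yield of B: 3ξ₂ / 132 = 0.881 → ξ₂ = 38.76 lbmol/h.
Outlet amounts (n = n₀ + Σ ν·ξ):
  G: 132 − 2(48.44) = 35.11
  D: 0 + 1(48.44) − 1(38.76) = 9.68
  B: 0 + 3(38.76) = 116.3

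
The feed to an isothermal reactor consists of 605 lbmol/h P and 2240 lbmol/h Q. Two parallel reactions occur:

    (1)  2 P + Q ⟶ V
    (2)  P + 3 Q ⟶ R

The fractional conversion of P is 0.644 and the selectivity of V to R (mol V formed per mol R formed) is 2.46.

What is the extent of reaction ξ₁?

Conversion of P: P consumed = 0.644 × 605 = 389.6 lbmol/h = 2ξ₁ + 1ξ₂.
Selectivity: 1ξ₁ / (1ξ₂) = 2.46 → ξ₁ = 2.46 ξ₂.
Substitute: (2·2.46 + 1) ξ₂ = 389.6 → ξ₂ = 65.81 lbmol/h, ξ₁ = 161.9 lbmol/h.
Outlet amounts (n = n₀ + Σ ν·ξ):
  P: 605 − 2(161.9) − 1(65.81) = 215.4
  Q: 2240 − 1(161.9) − 3(65.81) = 1881
  V: 0 + 1(161.9) = 161.9
  R: 0 + 1(65.81) = 65.81

ξ₁ = 162 lbmol/h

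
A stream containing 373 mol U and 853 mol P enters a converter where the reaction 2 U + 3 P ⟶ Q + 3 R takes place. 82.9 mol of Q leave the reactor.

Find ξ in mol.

ξ = 82.9 mol

For Q: n = n₀ + 1ξ → 82.9 = 0 + 1ξ, giving ξ = 82.9 mol.
Outlet amounts (n = n₀ + ν ξ):
  U: 373 − 2(82.9) = 207.2
  P: 853 − 3(82.9) = 604.3
  Q: 0 + 1(82.9) = 82.9
  R: 0 + 3(82.9) = 248.7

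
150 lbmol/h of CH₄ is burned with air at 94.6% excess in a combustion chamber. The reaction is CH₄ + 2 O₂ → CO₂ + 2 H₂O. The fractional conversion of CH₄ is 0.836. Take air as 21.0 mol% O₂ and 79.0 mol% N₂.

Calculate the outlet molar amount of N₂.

2200 lbmol/h

Stoichiometric O₂ = 2 × 150 = 300 lbmol/h; O₂ fed = 300 × 1.946 = 583.8 lbmol/h.
N₂ fed = 583.8 × 79/21 = 2196 lbmol/h.
Fuel reacted = 0.836 × 150 → ξ = 125.4 lbmol/h.
Outlet (n = n₀ + ν ξ):
  CH₄: 150 − 1(125.4) = 24.6
  O₂: 583.8 − 2(125.4) = 333
  N₂: 2196 (inert)
  CO₂: 0 + 1(125.4) = 125.4
  H₂O: 0 + 2(125.4) = 250.8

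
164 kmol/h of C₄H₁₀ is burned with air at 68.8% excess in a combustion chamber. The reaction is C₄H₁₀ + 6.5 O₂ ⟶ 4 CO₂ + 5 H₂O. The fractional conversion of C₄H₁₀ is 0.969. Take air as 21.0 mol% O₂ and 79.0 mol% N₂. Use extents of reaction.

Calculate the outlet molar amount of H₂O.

Stoichiometric O₂ = 6.5 × 164 = 1066 kmol/h; O₂ fed = 1066 × 1.688 = 1799 kmol/h.
N₂ fed = 1799 × 79/21 = 6769 kmol/h.
Fuel reacted = 0.969 × 164 → ξ = 158.9 kmol/h.
Outlet (n = n₀ + ν ξ):
  C₄H₁₀: 164 − 1(158.9) = 5.084
  O₂: 1799 − 6.5(158.9) = 766.5
  N₂: 6769 (inert)
  CO₂: 0 + 4(158.9) = 635.7
  H₂O: 0 + 5(158.9) = 794.6

795 kmol/h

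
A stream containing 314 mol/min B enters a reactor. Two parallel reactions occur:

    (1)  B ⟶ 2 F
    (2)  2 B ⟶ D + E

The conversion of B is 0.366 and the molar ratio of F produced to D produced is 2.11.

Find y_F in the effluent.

Conversion of B: B consumed = 0.366 × 314 = 114.9 mol/min = 1ξ₁ + 2ξ₂.
Selectivity: 2ξ₁ / (1ξ₂) = 2.11 → ξ₁ = 1.055 ξ₂.
Substitute: (1·1.055 + 2) ξ₂ = 114.9 → ξ₂ = 37.62 mol/min, ξ₁ = 39.69 mol/min.
Outlet amounts (n = n₀ + Σ ν·ξ):
  B: 314 − 1(39.69) − 2(37.62) = 199.1
  F: 0 + 2(39.69) = 79.37
  D: 0 + 1(37.62) = 37.62
  E: 0 + 1(37.62) = 37.62
Total out = 353.7 mol/min; y_F = 79.37 / 353.7 = 0.2244.

0.224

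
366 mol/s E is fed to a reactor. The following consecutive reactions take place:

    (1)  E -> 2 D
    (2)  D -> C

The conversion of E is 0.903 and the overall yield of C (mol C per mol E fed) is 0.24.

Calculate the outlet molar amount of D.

573 mol/s

Conversion of E: E consumed = 1ξ₁ = 0.903 × 366 → ξ₁ = 330.5 mol/s.
Yield of C: 1ξ₂ / 366 = 0.24 → ξ₂ = 87.84 mol/s.
Outlet amounts (n = n₀ + Σ ν·ξ):
  E: 366 − 1(330.5) = 35.5
  D: 0 + 2(330.5) − 1(87.84) = 573.2
  C: 0 + 1(87.84) = 87.84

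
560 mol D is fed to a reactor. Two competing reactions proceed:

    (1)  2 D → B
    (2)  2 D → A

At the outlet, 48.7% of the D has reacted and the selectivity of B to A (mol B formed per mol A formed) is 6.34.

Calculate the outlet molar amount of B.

118 mol

Conversion of D: D consumed = 0.487 × 560 = 272.7 mol = 2ξ₁ + 2ξ₂.
Selectivity: 1ξ₁ / (1ξ₂) = 6.34 → ξ₁ = 6.34 ξ₂.
Substitute: (2·6.34 + 2) ξ₂ = 272.7 → ξ₂ = 18.58 mol, ξ₁ = 117.8 mol.
Outlet amounts (n = n₀ + Σ ν·ξ):
  D: 560 − 2(117.8) − 2(18.58) = 287.3
  B: 0 + 1(117.8) = 117.8
  A: 0 + 1(18.58) = 18.58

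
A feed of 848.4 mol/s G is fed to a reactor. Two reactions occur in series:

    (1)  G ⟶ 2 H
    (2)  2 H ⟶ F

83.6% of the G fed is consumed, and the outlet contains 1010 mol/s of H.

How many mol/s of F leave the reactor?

Conversion of G: G consumed = 1ξ₁ = 0.836 × 848.4 → ξ₁ = 709.3 mol/s.
H balance: n_H = 0 + 2ξ₁ − 2ξ₂ = 1010 → ξ₂ = (2·709.3 − 1010)/2 = 204.3 mol/s.
Outlet amounts (n = n₀ + Σ ν·ξ):
  G: 848.4 − 1(709.3) = 139.1
  H: 0 + 2(709.3) − 2(204.3) = 1010
  F: 0 + 1(204.3) = 204.3

204 mol/s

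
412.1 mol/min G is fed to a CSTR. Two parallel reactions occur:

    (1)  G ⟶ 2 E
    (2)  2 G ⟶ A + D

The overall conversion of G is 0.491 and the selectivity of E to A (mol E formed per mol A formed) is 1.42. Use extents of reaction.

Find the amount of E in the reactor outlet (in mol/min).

Conversion of G: G consumed = 0.491 × 412.1 = 202.3 mol/min = 1ξ₁ + 2ξ₂.
Selectivity: 2ξ₁ / (1ξ₂) = 1.42 → ξ₁ = 0.71 ξ₂.
Substitute: (1·0.71 + 2) ξ₂ = 202.3 → ξ₂ = 74.66 mol/min, ξ₁ = 53.01 mol/min.
Outlet amounts (n = n₀ + Σ ν·ξ):
  G: 412.1 − 1(53.01) − 2(74.66) = 209.8
  E: 0 + 2(53.01) = 106
  A: 0 + 1(74.66) = 74.66
  D: 0 + 1(74.66) = 74.66

106 mol/min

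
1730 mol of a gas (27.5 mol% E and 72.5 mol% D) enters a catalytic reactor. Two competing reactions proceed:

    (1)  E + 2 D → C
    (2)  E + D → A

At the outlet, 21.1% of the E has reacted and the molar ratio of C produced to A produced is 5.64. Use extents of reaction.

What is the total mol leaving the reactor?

1540 mol

Conversion of E: E consumed = 0.211 × 475.8 = 100.4 mol = 1ξ₁ + 1ξ₂.
Selectivity: 1ξ₁ / (1ξ₂) = 5.64 → ξ₁ = 5.64 ξ₂.
Substitute: (1·5.64 + 1) ξ₂ = 100.4 → ξ₂ = 15.12 mol, ξ₁ = 85.27 mol.
Outlet amounts (n = n₀ + Σ ν·ξ):
  E: 475.8 − 1(85.27) − 1(15.12) = 375.4
  D: 1254 − 2(85.27) − 1(15.12) = 1069
  C: 0 + 1(85.27) = 85.27
  A: 0 + 1(15.12) = 15.12
Total out = 375.4 + 1069 + 85.27 + 15.12 = 1544 mol.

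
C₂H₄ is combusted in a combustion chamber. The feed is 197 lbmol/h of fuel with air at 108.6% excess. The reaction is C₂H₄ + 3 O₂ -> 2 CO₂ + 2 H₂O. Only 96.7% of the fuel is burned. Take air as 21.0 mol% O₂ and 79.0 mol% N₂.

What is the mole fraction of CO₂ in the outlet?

0.0628

Stoichiometric O₂ = 3 × 197 = 591 lbmol/h; O₂ fed = 591 × 2.086 = 1233 lbmol/h.
N₂ fed = 1233 × 79/21 = 4638 lbmol/h.
Fuel reacted = 0.967 × 197 → ξ = 190.5 lbmol/h.
Outlet (n = n₀ + ν ξ):
  C₂H₄: 197 − 1(190.5) = 6.501
  O₂: 1233 − 3(190.5) = 661.3
  N₂: 4638 (inert)
  CO₂: 0 + 2(190.5) = 381
  H₂O: 0 + 2(190.5) = 381
Total out = 6068 lbmol/h; y_CO₂ = 381 / 6068 = 0.06279.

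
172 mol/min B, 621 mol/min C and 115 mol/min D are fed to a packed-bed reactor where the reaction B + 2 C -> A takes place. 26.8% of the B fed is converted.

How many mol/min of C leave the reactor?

B reacted = 0.268 × 172 = 46.1 mol/min; ν_B = −1, so ξ = 46.1/1 = 46.1 mol/min.
Outlet amounts (n = n₀ + ν ξ):
  B: 172 − 1(46.1) = 125.9
  C: 621 − 2(46.1) = 528.8
  A: 0 + 1(46.1) = 46.1
  D: 115 (inert)

529 mol/min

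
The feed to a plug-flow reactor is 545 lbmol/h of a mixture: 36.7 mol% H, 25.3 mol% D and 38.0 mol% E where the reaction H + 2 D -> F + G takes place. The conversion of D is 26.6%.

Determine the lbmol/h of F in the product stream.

18.3 lbmol/h

D reacted = 0.266 × 137.9 = 36.68 lbmol/h; ν_D = −2, so ξ = 36.68/2 = 18.34 lbmol/h.
Outlet amounts (n = n₀ + ν ξ):
  H: 200 − 1(18.34) = 181.7
  D: 137.9 − 2(18.34) = 101.2
  F: 0 + 1(18.34) = 18.34
  G: 0 + 1(18.34) = 18.34
  E: 207.1 (inert)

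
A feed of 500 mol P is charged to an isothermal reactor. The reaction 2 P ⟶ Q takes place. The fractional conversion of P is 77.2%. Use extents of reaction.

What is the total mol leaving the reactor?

307 mol

P reacted = 0.772 × 500 = 386 mol; ν_P = −2, so ξ = 386/2 = 193 mol.
Outlet amounts (n = n₀ + ν ξ):
  P: 500 − 2(193) = 114
  Q: 0 + 1(193) = 193
Total out = 114 + 193 = 307 mol.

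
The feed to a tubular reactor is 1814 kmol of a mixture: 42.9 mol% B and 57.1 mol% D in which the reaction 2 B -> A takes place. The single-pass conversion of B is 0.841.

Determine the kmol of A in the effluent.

327 kmol

B reacted = 0.841 × 778.2 = 654.5 kmol; ν_B = −2, so ξ = 654.5/2 = 327.2 kmol.
Outlet amounts (n = n₀ + ν ξ):
  B: 778.2 − 2(327.2) = 123.7
  A: 0 + 1(327.2) = 327.2
  D: 1036 (inert)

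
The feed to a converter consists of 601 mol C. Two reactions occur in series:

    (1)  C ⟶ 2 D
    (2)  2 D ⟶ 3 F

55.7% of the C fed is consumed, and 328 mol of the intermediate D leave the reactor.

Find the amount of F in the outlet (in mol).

Conversion of C: C consumed = 1ξ₁ = 0.557 × 601 → ξ₁ = 334.8 mol.
D balance: n_D = 0 + 2ξ₁ − 2ξ₂ = 328 → ξ₂ = (2·334.8 − 328)/2 = 170.8 mol.
Outlet amounts (n = n₀ + Σ ν·ξ):
  C: 601 − 1(334.8) = 266.2
  D: 0 + 2(334.8) − 2(170.8) = 328
  F: 0 + 3(170.8) = 512.3

512 mol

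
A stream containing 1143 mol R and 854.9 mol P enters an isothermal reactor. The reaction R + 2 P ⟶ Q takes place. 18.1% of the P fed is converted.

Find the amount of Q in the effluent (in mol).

77.4 mol

P reacted = 0.181 × 854.9 = 154.7 mol; ν_P = −2, so ξ = 154.7/2 = 77.37 mol.
Outlet amounts (n = n₀ + ν ξ):
  R: 1143 − 1(77.37) = 1066
  P: 854.9 − 2(77.37) = 700.2
  Q: 0 + 1(77.37) = 77.37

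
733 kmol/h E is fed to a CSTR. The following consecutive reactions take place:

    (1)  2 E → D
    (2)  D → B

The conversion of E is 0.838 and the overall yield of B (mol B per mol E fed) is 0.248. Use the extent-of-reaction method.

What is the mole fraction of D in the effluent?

0.294

Conversion of E: E consumed = 2ξ₁ = 0.838 × 733 → ξ₁ = 307.1 kmol/h.
Yield of B: 1ξ₂ / 733 = 0.248 → ξ₂ = 181.8 kmol/h.
Outlet amounts (n = n₀ + Σ ν·ξ):
  E: 733 − 2(307.1) = 118.7
  D: 0 + 1(307.1) − 1(181.8) = 125.3
  B: 0 + 1(181.8) = 181.8
Total out = 425.9 kmol/h; y_D = 125.3 / 425.9 = 0.2943.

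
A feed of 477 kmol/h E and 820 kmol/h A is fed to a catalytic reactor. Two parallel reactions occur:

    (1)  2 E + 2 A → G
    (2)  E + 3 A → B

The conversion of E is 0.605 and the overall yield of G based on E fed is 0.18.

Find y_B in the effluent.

Yield of G: 1ξ₁ / 477 = 0.18 → ξ₁ = 85.86 kmol/h.
Conversion of E: 2ξ₁ + 1ξ₂ = 0.605 × 477 = 288.6 → ξ₂ = 116.9 kmol/h.
Outlet amounts (n = n₀ + Σ ν·ξ):
  E: 477 − 2(85.86) − 1(116.9) = 188.4
  A: 820 − 2(85.86) − 3(116.9) = 297.7
  G: 0 + 1(85.86) = 85.86
  B: 0 + 1(116.9) = 116.9
Total out = 688.8 kmol/h; y_B = 116.9 / 688.8 = 0.1697.

0.17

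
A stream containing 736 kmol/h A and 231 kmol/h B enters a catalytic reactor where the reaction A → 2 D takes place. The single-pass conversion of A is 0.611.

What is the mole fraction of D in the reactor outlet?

A reacted = 0.611 × 736 = 449.7 kmol/h; ν_A = −1, so ξ = 449.7/1 = 449.7 kmol/h.
Outlet amounts (n = n₀ + ν ξ):
  A: 736 − 1(449.7) = 286.3
  D: 0 + 2(449.7) = 899.4
  B: 231 (inert)
Total out = 1417 kmol/h; y_D = 899.4 / 1417 = 0.6349.

0.635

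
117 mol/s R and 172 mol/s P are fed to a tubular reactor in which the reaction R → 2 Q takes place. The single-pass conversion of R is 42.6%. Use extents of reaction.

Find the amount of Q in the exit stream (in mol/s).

99.7 mol/s

R reacted = 0.426 × 117 = 49.84 mol/s; ν_R = −1, so ξ = 49.84/1 = 49.84 mol/s.
Outlet amounts (n = n₀ + ν ξ):
  R: 117 − 1(49.84) = 67.16
  Q: 0 + 2(49.84) = 99.68
  P: 172 (inert)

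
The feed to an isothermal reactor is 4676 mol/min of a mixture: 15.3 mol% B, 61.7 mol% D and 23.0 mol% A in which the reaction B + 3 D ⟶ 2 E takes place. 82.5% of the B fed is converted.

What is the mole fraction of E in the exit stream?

0.338

B reacted = 0.825 × 715.4 = 590.2 mol/min; ν_B = −1, so ξ = 590.2/1 = 590.2 mol/min.
Outlet amounts (n = n₀ + ν ξ):
  B: 715.4 − 1(590.2) = 125.2
  D: 2885 − 3(590.2) = 1114
  E: 0 + 2(590.2) = 1180
  A: 1075 (inert)
Total out = 3496 mol/min; y_E = 1180 / 3496 = 0.3377.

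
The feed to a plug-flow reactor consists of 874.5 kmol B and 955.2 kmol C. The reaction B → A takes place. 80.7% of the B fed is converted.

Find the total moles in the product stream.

1830 kmol

B reacted = 0.807 × 874.5 = 705.7 kmol; ν_B = −1, so ξ = 705.7/1 = 705.7 kmol.
Outlet amounts (n = n₀ + ν ξ):
  B: 874.5 − 1(705.7) = 168.8
  A: 0 + 1(705.7) = 705.7
  C: 955.2 (inert)
Total out = 168.8 + 705.7 + 955.2 = 1830 kmol.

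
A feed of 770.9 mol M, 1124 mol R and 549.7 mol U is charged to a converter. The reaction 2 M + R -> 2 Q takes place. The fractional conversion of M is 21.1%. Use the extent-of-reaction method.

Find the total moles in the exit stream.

2360 mol

M reacted = 0.211 × 770.9 = 162.7 mol; ν_M = −2, so ξ = 162.7/2 = 81.33 mol.
Outlet amounts (n = n₀ + ν ξ):
  M: 770.9 − 2(81.33) = 608.2
  R: 1124 − 1(81.33) = 1043
  Q: 0 + 2(81.33) = 162.7
  U: 549.7 (inert)
Total out = 608.2 + 1043 + 162.7 + 549.7 = 2363 mol.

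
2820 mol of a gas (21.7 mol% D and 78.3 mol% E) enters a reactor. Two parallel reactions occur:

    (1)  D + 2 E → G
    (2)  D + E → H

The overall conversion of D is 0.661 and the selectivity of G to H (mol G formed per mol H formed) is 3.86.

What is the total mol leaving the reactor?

2090 mol

Conversion of D: D consumed = 0.661 × 611.9 = 404.5 mol = 1ξ₁ + 1ξ₂.
Selectivity: 1ξ₁ / (1ξ₂) = 3.86 → ξ₁ = 3.86 ξ₂.
Substitute: (1·3.86 + 1) ξ₂ = 404.5 → ξ₂ = 83.23 mol, ξ₁ = 321.3 mol.
Outlet amounts (n = n₀ + Σ ν·ξ):
  D: 611.9 − 1(321.3) − 1(83.23) = 207.4
  E: 2208 − 2(321.3) − 1(83.23) = 1482
  G: 0 + 1(321.3) = 321.3
  H: 0 + 1(83.23) = 83.23
Total out = 207.4 + 1482 + 321.3 + 83.23 = 2094 mol.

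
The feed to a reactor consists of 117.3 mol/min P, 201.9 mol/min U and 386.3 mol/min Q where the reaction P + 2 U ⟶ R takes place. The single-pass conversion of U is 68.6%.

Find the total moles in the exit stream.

U reacted = 0.686 × 201.9 = 138.5 mol/min; ν_U = −2, so ξ = 138.5/2 = 69.25 mol/min.
Outlet amounts (n = n₀ + ν ξ):
  P: 117.3 − 1(69.25) = 48.05
  U: 201.9 − 2(69.25) = 63.4
  R: 0 + 1(69.25) = 69.25
  Q: 386.3 (inert)
Total out = 48.05 + 63.4 + 69.25 + 386.3 = 567 mol/min.

567 mol/min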